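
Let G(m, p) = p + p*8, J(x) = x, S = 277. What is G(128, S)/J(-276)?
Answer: -831/92 ≈ -9.0326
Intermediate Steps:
G(m, p) = 9*p (G(m, p) = p + 8*p = 9*p)
G(128, S)/J(-276) = (9*277)/(-276) = 2493*(-1/276) = -831/92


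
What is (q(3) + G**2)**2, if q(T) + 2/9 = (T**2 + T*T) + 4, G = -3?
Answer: 76729/81 ≈ 947.27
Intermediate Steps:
q(T) = 34/9 + 2*T**2 (q(T) = -2/9 + ((T**2 + T*T) + 4) = -2/9 + ((T**2 + T**2) + 4) = -2/9 + (2*T**2 + 4) = -2/9 + (4 + 2*T**2) = 34/9 + 2*T**2)
(q(3) + G**2)**2 = ((34/9 + 2*3**2) + (-3)**2)**2 = ((34/9 + 2*9) + 9)**2 = ((34/9 + 18) + 9)**2 = (196/9 + 9)**2 = (277/9)**2 = 76729/81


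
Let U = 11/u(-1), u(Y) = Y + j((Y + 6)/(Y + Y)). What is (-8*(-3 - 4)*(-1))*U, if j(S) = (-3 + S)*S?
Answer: -2464/51 ≈ -48.314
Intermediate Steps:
j(S) = S*(-3 + S)
u(Y) = Y + (-3 + (6 + Y)/(2*Y))*(6 + Y)/(2*Y) (u(Y) = Y + ((Y + 6)/(Y + Y))*(-3 + (Y + 6)/(Y + Y)) = Y + ((6 + Y)/((2*Y)))*(-3 + (6 + Y)/((2*Y))) = Y + ((6 + Y)*(1/(2*Y)))*(-3 + (6 + Y)*(1/(2*Y))) = Y + ((6 + Y)/(2*Y))*(-3 + (6 + Y)/(2*Y)) = Y + (-3 + (6 + Y)/(2*Y))*(6 + Y)/(2*Y))
U = 44/51 (U = 11/(-5/4 - 1 - 6/(-1) + 9/(-1)**2) = 11/(-5/4 - 1 - 6*(-1) + 9*1) = 11/(-5/4 - 1 + 6 + 9) = 11/(51/4) = 11*(4/51) = 44/51 ≈ 0.86275)
(-8*(-3 - 4)*(-1))*U = -8*(-3 - 4)*(-1)*(44/51) = -(-56)*(-1)*(44/51) = -8*7*(44/51) = -56*44/51 = -2464/51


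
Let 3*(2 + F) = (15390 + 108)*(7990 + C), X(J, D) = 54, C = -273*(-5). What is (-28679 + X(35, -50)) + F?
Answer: 48299303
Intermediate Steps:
C = 1365
F = 48327928 (F = -2 + ((15390 + 108)*(7990 + 1365))/3 = -2 + (15498*9355)/3 = -2 + (⅓)*144983790 = -2 + 48327930 = 48327928)
(-28679 + X(35, -50)) + F = (-28679 + 54) + 48327928 = -28625 + 48327928 = 48299303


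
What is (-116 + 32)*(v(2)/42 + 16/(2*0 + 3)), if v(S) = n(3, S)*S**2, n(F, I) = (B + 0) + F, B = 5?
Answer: -512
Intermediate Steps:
n(F, I) = 5 + F (n(F, I) = (5 + 0) + F = 5 + F)
v(S) = 8*S**2 (v(S) = (5 + 3)*S**2 = 8*S**2)
(-116 + 32)*(v(2)/42 + 16/(2*0 + 3)) = (-116 + 32)*((8*2**2)/42 + 16/(2*0 + 3)) = -84*((8*4)*(1/42) + 16/(0 + 3)) = -84*(32*(1/42) + 16/3) = -84*(16/21 + 16*(1/3)) = -84*(16/21 + 16/3) = -84*128/21 = -512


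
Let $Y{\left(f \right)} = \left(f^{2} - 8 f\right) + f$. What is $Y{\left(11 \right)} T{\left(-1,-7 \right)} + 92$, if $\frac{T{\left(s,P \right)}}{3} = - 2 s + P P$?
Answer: $6824$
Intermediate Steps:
$Y{\left(f \right)} = f^{2} - 7 f$
$T{\left(s,P \right)} = - 6 s + 3 P^{2}$ ($T{\left(s,P \right)} = 3 \left(- 2 s + P P\right) = 3 \left(- 2 s + P^{2}\right) = 3 \left(P^{2} - 2 s\right) = - 6 s + 3 P^{2}$)
$Y{\left(11 \right)} T{\left(-1,-7 \right)} + 92 = 11 \left(-7 + 11\right) \left(\left(-6\right) \left(-1\right) + 3 \left(-7\right)^{2}\right) + 92 = 11 \cdot 4 \left(6 + 3 \cdot 49\right) + 92 = 44 \left(6 + 147\right) + 92 = 44 \cdot 153 + 92 = 6732 + 92 = 6824$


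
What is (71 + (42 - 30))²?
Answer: 6889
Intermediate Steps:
(71 + (42 - 30))² = (71 + 12)² = 83² = 6889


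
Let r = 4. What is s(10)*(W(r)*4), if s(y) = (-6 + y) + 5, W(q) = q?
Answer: 144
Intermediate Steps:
s(y) = -1 + y
s(10)*(W(r)*4) = (-1 + 10)*(4*4) = 9*16 = 144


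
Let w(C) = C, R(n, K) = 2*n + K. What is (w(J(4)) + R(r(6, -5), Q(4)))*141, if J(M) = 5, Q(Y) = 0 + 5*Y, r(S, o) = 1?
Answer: 3807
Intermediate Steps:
Q(Y) = 5*Y
R(n, K) = K + 2*n
(w(J(4)) + R(r(6, -5), Q(4)))*141 = (5 + (5*4 + 2*1))*141 = (5 + (20 + 2))*141 = (5 + 22)*141 = 27*141 = 3807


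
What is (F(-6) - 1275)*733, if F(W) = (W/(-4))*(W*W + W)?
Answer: -901590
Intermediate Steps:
F(W) = -W*(W + W**2)/4 (F(W) = (W*(-1/4))*(W**2 + W) = (-W/4)*(W + W**2) = -W*(W + W**2)/4)
(F(-6) - 1275)*733 = ((1/4)*(-6)**2*(-1 - 1*(-6)) - 1275)*733 = ((1/4)*36*(-1 + 6) - 1275)*733 = ((1/4)*36*5 - 1275)*733 = (45 - 1275)*733 = -1230*733 = -901590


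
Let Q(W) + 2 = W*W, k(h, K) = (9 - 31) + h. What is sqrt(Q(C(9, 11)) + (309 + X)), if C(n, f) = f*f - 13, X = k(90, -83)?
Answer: sqrt(12039) ≈ 109.72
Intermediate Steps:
k(h, K) = -22 + h
X = 68 (X = -22 + 90 = 68)
C(n, f) = -13 + f**2 (C(n, f) = f**2 - 13 = -13 + f**2)
Q(W) = -2 + W**2 (Q(W) = -2 + W*W = -2 + W**2)
sqrt(Q(C(9, 11)) + (309 + X)) = sqrt((-2 + (-13 + 11**2)**2) + (309 + 68)) = sqrt((-2 + (-13 + 121)**2) + 377) = sqrt((-2 + 108**2) + 377) = sqrt((-2 + 11664) + 377) = sqrt(11662 + 377) = sqrt(12039)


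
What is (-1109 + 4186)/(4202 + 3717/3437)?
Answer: 1510807/2063713 ≈ 0.73208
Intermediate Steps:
(-1109 + 4186)/(4202 + 3717/3437) = 3077/(4202 + 3717*(1/3437)) = 3077/(4202 + 531/491) = 3077/(2063713/491) = 3077*(491/2063713) = 1510807/2063713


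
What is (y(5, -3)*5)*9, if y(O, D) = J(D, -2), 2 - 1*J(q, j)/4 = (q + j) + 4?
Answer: 540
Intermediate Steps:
J(q, j) = -8 - 4*j - 4*q (J(q, j) = 8 - 4*((q + j) + 4) = 8 - 4*((j + q) + 4) = 8 - 4*(4 + j + q) = 8 + (-16 - 4*j - 4*q) = -8 - 4*j - 4*q)
y(O, D) = -4*D (y(O, D) = -8 - 4*(-2) - 4*D = -8 + 8 - 4*D = -4*D)
(y(5, -3)*5)*9 = (-4*(-3)*5)*9 = (12*5)*9 = 60*9 = 540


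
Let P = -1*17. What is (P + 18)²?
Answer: 1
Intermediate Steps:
P = -17
(P + 18)² = (-17 + 18)² = 1² = 1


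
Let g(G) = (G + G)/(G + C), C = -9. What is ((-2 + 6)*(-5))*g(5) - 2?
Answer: 48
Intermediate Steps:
g(G) = 2*G/(-9 + G) (g(G) = (G + G)/(G - 9) = (2*G)/(-9 + G) = 2*G/(-9 + G))
((-2 + 6)*(-5))*g(5) - 2 = ((-2 + 6)*(-5))*(2*5/(-9 + 5)) - 2 = (4*(-5))*(2*5/(-4)) - 2 = -40*5*(-1)/4 - 2 = -20*(-5/2) - 2 = 50 - 2 = 48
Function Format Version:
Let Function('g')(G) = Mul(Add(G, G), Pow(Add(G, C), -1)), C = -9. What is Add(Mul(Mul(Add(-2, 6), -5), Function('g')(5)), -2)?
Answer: 48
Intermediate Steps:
Function('g')(G) = Mul(2, G, Pow(Add(-9, G), -1)) (Function('g')(G) = Mul(Add(G, G), Pow(Add(G, -9), -1)) = Mul(Mul(2, G), Pow(Add(-9, G), -1)) = Mul(2, G, Pow(Add(-9, G), -1)))
Add(Mul(Mul(Add(-2, 6), -5), Function('g')(5)), -2) = Add(Mul(Mul(Add(-2, 6), -5), Mul(2, 5, Pow(Add(-9, 5), -1))), -2) = Add(Mul(Mul(4, -5), Mul(2, 5, Pow(-4, -1))), -2) = Add(Mul(-20, Mul(2, 5, Rational(-1, 4))), -2) = Add(Mul(-20, Rational(-5, 2)), -2) = Add(50, -2) = 48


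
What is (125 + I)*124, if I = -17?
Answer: 13392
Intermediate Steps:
(125 + I)*124 = (125 - 17)*124 = 108*124 = 13392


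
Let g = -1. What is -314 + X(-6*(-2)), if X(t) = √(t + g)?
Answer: -314 + √11 ≈ -310.68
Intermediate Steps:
X(t) = √(-1 + t) (X(t) = √(t - 1) = √(-1 + t))
-314 + X(-6*(-2)) = -314 + √(-1 - 6*(-2)) = -314 + √(-1 + 12) = -314 + √11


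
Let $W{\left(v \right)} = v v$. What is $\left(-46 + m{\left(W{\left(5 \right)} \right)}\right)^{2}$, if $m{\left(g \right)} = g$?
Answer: $441$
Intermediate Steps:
$W{\left(v \right)} = v^{2}$
$\left(-46 + m{\left(W{\left(5 \right)} \right)}\right)^{2} = \left(-46 + 5^{2}\right)^{2} = \left(-46 + 25\right)^{2} = \left(-21\right)^{2} = 441$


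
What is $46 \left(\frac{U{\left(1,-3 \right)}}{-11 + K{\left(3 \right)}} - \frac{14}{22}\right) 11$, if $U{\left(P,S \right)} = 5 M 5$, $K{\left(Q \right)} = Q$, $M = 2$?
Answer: $- \frac{6969}{2} \approx -3484.5$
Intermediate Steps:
$U{\left(P,S \right)} = 50$ ($U{\left(P,S \right)} = 5 \cdot 2 \cdot 5 = 10 \cdot 5 = 50$)
$46 \left(\frac{U{\left(1,-3 \right)}}{-11 + K{\left(3 \right)}} - \frac{14}{22}\right) 11 = 46 \left(\frac{50}{-11 + 3} - \frac{14}{22}\right) 11 = 46 \left(\frac{50}{-8} - \frac{7}{11}\right) 11 = 46 \left(50 \left(- \frac{1}{8}\right) - \frac{7}{11}\right) 11 = 46 \left(- \frac{25}{4} - \frac{7}{11}\right) 11 = 46 \left(- \frac{303}{44}\right) 11 = \left(- \frac{6969}{22}\right) 11 = - \frac{6969}{2}$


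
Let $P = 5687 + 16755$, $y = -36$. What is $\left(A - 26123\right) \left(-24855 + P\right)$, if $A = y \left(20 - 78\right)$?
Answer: $57996455$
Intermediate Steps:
$A = 2088$ ($A = - 36 \left(20 - 78\right) = \left(-36\right) \left(-58\right) = 2088$)
$P = 22442$
$\left(A - 26123\right) \left(-24855 + P\right) = \left(2088 - 26123\right) \left(-24855 + 22442\right) = \left(-24035\right) \left(-2413\right) = 57996455$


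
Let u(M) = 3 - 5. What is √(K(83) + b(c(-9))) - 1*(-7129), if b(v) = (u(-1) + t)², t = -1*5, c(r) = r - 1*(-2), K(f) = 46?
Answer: 7129 + √95 ≈ 7138.8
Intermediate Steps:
c(r) = 2 + r (c(r) = r + 2 = 2 + r)
u(M) = -2
t = -5
b(v) = 49 (b(v) = (-2 - 5)² = (-7)² = 49)
√(K(83) + b(c(-9))) - 1*(-7129) = √(46 + 49) - 1*(-7129) = √95 + 7129 = 7129 + √95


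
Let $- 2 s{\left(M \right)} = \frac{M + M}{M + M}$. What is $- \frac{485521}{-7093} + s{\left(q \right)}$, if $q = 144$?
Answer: $\frac{963949}{14186} \approx 67.951$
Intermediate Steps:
$s{\left(M \right)} = - \frac{1}{2}$ ($s{\left(M \right)} = - \frac{\left(M + M\right) \frac{1}{M + M}}{2} = - \frac{2 M \frac{1}{2 M}}{2} = \left(- \frac{1}{2}\right) 1 = - \frac{1}{2}$)
$- \frac{485521}{-7093} + s{\left(q \right)} = - \frac{485521}{-7093} - \frac{1}{2} = \left(-485521\right) \left(- \frac{1}{7093}\right) - \frac{1}{2} = \frac{485521}{7093} - \frac{1}{2} = \frac{963949}{14186}$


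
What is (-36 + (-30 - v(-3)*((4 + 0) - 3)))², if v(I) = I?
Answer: 3969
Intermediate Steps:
(-36 + (-30 - v(-3)*((4 + 0) - 3)))² = (-36 + (-30 - (-3)*((4 + 0) - 3)))² = (-36 + (-30 - (-3)*(4 - 3)))² = (-36 + (-30 - (-3)))² = (-36 + (-30 - 1*(-3)))² = (-36 + (-30 + 3))² = (-36 - 27)² = (-63)² = 3969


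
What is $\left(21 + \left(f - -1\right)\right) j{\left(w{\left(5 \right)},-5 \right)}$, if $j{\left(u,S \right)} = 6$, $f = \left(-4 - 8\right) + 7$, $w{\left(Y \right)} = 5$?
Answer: $102$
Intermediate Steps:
$f = -5$ ($f = -12 + 7 = -5$)
$\left(21 + \left(f - -1\right)\right) j{\left(w{\left(5 \right)},-5 \right)} = \left(21 - 4\right) 6 = 17 \cdot 6 = 102$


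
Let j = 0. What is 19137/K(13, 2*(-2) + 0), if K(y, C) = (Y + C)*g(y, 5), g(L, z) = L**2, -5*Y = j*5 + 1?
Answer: -31895/1183 ≈ -26.961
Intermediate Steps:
Y = -1/5 (Y = -(0*5 + 1)/5 = -(0 + 1)/5 = -1/5*1 = -1/5 ≈ -0.20000)
K(y, C) = y**2*(-1/5 + C) (K(y, C) = (-1/5 + C)*y**2 = y**2*(-1/5 + C))
19137/K(13, 2*(-2) + 0) = 19137/((13**2*(-1/5 + (2*(-2) + 0)))) = 19137/((169*(-1/5 + (-4 + 0)))) = 19137/((169*(-1/5 - 4))) = 19137/((169*(-21/5))) = 19137/(-3549/5) = 19137*(-5/3549) = -31895/1183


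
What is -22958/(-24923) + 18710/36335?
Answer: 260097652/181115441 ≈ 1.4361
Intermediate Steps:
-22958/(-24923) + 18710/36335 = -22958*(-1/24923) + 18710*(1/36335) = 22958/24923 + 3742/7267 = 260097652/181115441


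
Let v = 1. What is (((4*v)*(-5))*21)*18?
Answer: -7560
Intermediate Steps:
(((4*v)*(-5))*21)*18 = (((4*1)*(-5))*21)*18 = ((4*(-5))*21)*18 = -20*21*18 = -420*18 = -7560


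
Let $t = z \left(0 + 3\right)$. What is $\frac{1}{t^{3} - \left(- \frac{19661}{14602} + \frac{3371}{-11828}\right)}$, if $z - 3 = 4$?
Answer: $\frac{86356228}{799885914333} \approx 0.00010796$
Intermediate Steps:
$z = 7$ ($z = 3 + 4 = 7$)
$t = 21$ ($t = 7 \left(0 + 3\right) = 7 \cdot 3 = 21$)
$\frac{1}{t^{3} - \left(- \frac{19661}{14602} + \frac{3371}{-11828}\right)} = \frac{1}{21^{3} - \left(- \frac{19661}{14602} + \frac{3371}{-11828}\right)} = \frac{1}{9261 - \left(\left(-19661\right) \frac{1}{14602} + 3371 \left(- \frac{1}{11828}\right)\right)} = \frac{1}{9261 - \left(- \frac{19661}{14602} - \frac{3371}{11828}\right)} = \frac{1}{9261 - - \frac{140886825}{86356228}} = \frac{1}{9261 + \frac{140886825}{86356228}} = \frac{1}{\frac{799885914333}{86356228}} = \frac{86356228}{799885914333}$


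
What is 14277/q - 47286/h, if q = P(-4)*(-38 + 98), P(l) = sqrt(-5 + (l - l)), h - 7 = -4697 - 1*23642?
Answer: 2627/1574 - 4759*I*sqrt(5)/100 ≈ 1.669 - 106.41*I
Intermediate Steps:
h = -28332 (h = 7 + (-4697 - 1*23642) = 7 + (-4697 - 23642) = 7 - 28339 = -28332)
P(l) = I*sqrt(5) (P(l) = sqrt(-5 + 0) = sqrt(-5) = I*sqrt(5))
q = 60*I*sqrt(5) (q = (I*sqrt(5))*(-38 + 98) = (I*sqrt(5))*60 = 60*I*sqrt(5) ≈ 134.16*I)
14277/q - 47286/h = 14277/((60*I*sqrt(5))) - 47286/(-28332) = 14277*(-I*sqrt(5)/300) - 47286*(-1/28332) = -4759*I*sqrt(5)/100 + 2627/1574 = 2627/1574 - 4759*I*sqrt(5)/100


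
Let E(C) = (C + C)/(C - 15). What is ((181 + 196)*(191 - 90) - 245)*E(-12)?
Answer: 302656/9 ≈ 33628.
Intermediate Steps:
E(C) = 2*C/(-15 + C) (E(C) = (2*C)/(-15 + C) = 2*C/(-15 + C))
((181 + 196)*(191 - 90) - 245)*E(-12) = ((181 + 196)*(191 - 90) - 245)*(2*(-12)/(-15 - 12)) = (377*101 - 245)*(2*(-12)/(-27)) = (38077 - 245)*(2*(-12)*(-1/27)) = 37832*(8/9) = 302656/9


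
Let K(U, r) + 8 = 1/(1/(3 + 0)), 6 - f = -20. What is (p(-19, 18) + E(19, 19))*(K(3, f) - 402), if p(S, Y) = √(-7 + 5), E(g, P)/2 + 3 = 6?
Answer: -2442 - 407*I*√2 ≈ -2442.0 - 575.58*I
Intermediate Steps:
f = 26 (f = 6 - 1*(-20) = 6 + 20 = 26)
E(g, P) = 6 (E(g, P) = -6 + 2*6 = -6 + 12 = 6)
p(S, Y) = I*√2 (p(S, Y) = √(-2) = I*√2)
K(U, r) = -5 (K(U, r) = -8 + 1/(1/(3 + 0)) = -8 + 1/(1/3) = -8 + 1/(⅓) = -8 + 3 = -5)
(p(-19, 18) + E(19, 19))*(K(3, f) - 402) = (I*√2 + 6)*(-5 - 402) = (6 + I*√2)*(-407) = -2442 - 407*I*√2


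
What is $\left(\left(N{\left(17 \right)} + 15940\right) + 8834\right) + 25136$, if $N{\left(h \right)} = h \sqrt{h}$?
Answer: $49910 + 17 \sqrt{17} \approx 49980.0$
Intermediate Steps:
$N{\left(h \right)} = h^{\frac{3}{2}}$
$\left(\left(N{\left(17 \right)} + 15940\right) + 8834\right) + 25136 = \left(\left(17^{\frac{3}{2}} + 15940\right) + 8834\right) + 25136 = \left(\left(17 \sqrt{17} + 15940\right) + 8834\right) + 25136 = \left(\left(15940 + 17 \sqrt{17}\right) + 8834\right) + 25136 = \left(24774 + 17 \sqrt{17}\right) + 25136 = 49910 + 17 \sqrt{17}$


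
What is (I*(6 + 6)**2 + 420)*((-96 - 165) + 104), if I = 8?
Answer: -246804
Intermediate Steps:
(I*(6 + 6)**2 + 420)*((-96 - 165) + 104) = (8*(6 + 6)**2 + 420)*((-96 - 165) + 104) = (8*12**2 + 420)*(-261 + 104) = (8*144 + 420)*(-157) = (1152 + 420)*(-157) = 1572*(-157) = -246804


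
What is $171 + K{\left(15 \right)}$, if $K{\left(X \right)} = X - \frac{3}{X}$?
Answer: $\frac{929}{5} \approx 185.8$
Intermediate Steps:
$171 + K{\left(15 \right)} = 171 + \left(15 - \frac{3}{15}\right) = 171 + \left(15 - \frac{1}{5}\right) = 171 + \frac{74}{5} = \frac{929}{5}$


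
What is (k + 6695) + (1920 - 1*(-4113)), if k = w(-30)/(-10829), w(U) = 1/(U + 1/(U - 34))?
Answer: 264774334616/20802509 ≈ 12728.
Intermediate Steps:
w(U) = 1/(U + 1/(-34 + U))
k = 64/20802509 (k = ((-34 - 30)/(1 + (-30)² - 34*(-30)))/(-10829) = (-64/(1 + 900 + 1020))*(-1/10829) = (-64/1921)*(-1/10829) = ((1/1921)*(-64))*(-1/10829) = -64/1921*(-1/10829) = 64/20802509 ≈ 3.0766e-6)
(k + 6695) + (1920 - 1*(-4113)) = (64/20802509 + 6695) + (1920 - 1*(-4113)) = 139272797819/20802509 + (1920 + 4113) = 139272797819/20802509 + 6033 = 264774334616/20802509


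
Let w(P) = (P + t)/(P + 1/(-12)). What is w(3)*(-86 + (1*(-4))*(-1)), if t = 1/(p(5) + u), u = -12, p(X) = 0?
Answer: -82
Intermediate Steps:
t = -1/12 (t = 1/(0 - 12) = 1/(-12) = -1/12 ≈ -0.083333)
w(P) = 1 (w(P) = (P - 1/12)/(P + 1/(-12)) = (-1/12 + P)/(P + 1*(-1/12)) = (-1/12 + P)/(P - 1/12) = (-1/12 + P)/(-1/12 + P) = 1)
w(3)*(-86 + (1*(-4))*(-1)) = 1*(-86 + (1*(-4))*(-1)) = 1*(-86 - 4*(-1)) = 1*(-86 + 4) = 1*(-82) = -82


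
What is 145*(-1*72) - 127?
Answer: -10567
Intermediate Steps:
145*(-1*72) - 127 = 145*(-72) - 127 = -10440 - 127 = -10567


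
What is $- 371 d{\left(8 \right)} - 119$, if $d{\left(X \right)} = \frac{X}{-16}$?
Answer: $\frac{133}{2} \approx 66.5$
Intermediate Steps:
$d{\left(X \right)} = - \frac{X}{16}$ ($d{\left(X \right)} = X \left(- \frac{1}{16}\right) = - \frac{X}{16}$)
$- 371 d{\left(8 \right)} - 119 = - 371 \left(\left(- \frac{1}{16}\right) 8\right) - 119 = \left(-371\right) \left(- \frac{1}{2}\right) - 119 = \frac{371}{2} - 119 = \frac{133}{2}$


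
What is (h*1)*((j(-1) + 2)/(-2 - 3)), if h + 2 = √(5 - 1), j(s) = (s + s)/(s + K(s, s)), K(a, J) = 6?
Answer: 0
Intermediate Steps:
j(s) = 2*s/(6 + s) (j(s) = (s + s)/(s + 6) = (2*s)/(6 + s) = 2*s/(6 + s))
h = 0 (h = -2 + √(5 - 1) = -2 + √4 = -2 + 2 = 0)
(h*1)*((j(-1) + 2)/(-2 - 3)) = (0*1)*((2*(-1)/(6 - 1) + 2)/(-2 - 3)) = 0*((2*(-1)/5 + 2)/(-5)) = 0*((2*(-1)*(⅕) + 2)*(-⅕)) = 0*((-⅖ + 2)*(-⅕)) = 0*((8/5)*(-⅕)) = 0*(-8/25) = 0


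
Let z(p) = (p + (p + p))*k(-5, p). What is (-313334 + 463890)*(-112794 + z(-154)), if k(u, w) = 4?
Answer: -17260040952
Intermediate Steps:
z(p) = 12*p (z(p) = (p + (p + p))*4 = (p + 2*p)*4 = (3*p)*4 = 12*p)
(-313334 + 463890)*(-112794 + z(-154)) = (-313334 + 463890)*(-112794 + 12*(-154)) = 150556*(-112794 - 1848) = 150556*(-114642) = -17260040952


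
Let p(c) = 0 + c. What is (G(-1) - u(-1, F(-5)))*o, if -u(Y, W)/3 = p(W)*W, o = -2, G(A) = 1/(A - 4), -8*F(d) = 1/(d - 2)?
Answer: 3121/7840 ≈ 0.39809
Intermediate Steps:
p(c) = c
F(d) = -1/(8*(-2 + d)) (F(d) = -1/(8*(d - 2)) = -1/(8*(-2 + d)))
G(A) = 1/(-4 + A)
u(Y, W) = -3*W² (u(Y, W) = -3*W*W = -3*W²)
(G(-1) - u(-1, F(-5)))*o = (1/(-4 - 1) - (-3)*(-1/(-16 + 8*(-5)))²)*(-2) = (1/(-5) - (-3)*(-1/(-16 - 40))²)*(-2) = (-⅕ - (-3)*(-1/(-56))²)*(-2) = (-⅕ - (-3)*(-1*(-1/56))²)*(-2) = (-⅕ - (-3)*(1/56)²)*(-2) = (-⅕ - (-3)/3136)*(-2) = (-⅕ - 1*(-3/3136))*(-2) = (-⅕ + 3/3136)*(-2) = -3121/15680*(-2) = 3121/7840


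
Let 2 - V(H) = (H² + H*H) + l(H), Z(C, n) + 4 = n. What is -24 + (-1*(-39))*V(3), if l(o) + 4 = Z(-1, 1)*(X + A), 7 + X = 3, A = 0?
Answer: -960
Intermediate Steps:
X = -4 (X = -7 + 3 = -4)
Z(C, n) = -4 + n
l(o) = 8 (l(o) = -4 + (-4 + 1)*(-4 + 0) = -4 - 3*(-4) = -4 + 12 = 8)
V(H) = -6 - 2*H² (V(H) = 2 - ((H² + H*H) + 8) = 2 - ((H² + H²) + 8) = 2 - (2*H² + 8) = 2 - (8 + 2*H²) = 2 + (-8 - 2*H²) = -6 - 2*H²)
-24 + (-1*(-39))*V(3) = -24 + (-1*(-39))*(-6 - 2*3²) = -24 + 39*(-6 - 2*9) = -24 + 39*(-6 - 18) = -24 + 39*(-24) = -24 - 936 = -960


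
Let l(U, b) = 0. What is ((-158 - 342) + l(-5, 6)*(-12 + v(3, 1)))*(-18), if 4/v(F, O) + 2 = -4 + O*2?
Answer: 9000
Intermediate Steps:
v(F, O) = 4/(-6 + 2*O) (v(F, O) = 4/(-2 + (-4 + O*2)) = 4/(-2 + (-4 + 2*O)) = 4/(-6 + 2*O))
((-158 - 342) + l(-5, 6)*(-12 + v(3, 1)))*(-18) = ((-158 - 342) + 0*(-12 + 2/(-3 + 1)))*(-18) = (-500 + 0*(-12 + 2/(-2)))*(-18) = (-500 + 0*(-12 + 2*(-1/2)))*(-18) = (-500 + 0*(-12 - 1))*(-18) = (-500 + 0*(-13))*(-18) = (-500 + 0)*(-18) = -500*(-18) = 9000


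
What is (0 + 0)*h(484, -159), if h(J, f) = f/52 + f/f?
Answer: 0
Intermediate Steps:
h(J, f) = 1 + f/52 (h(J, f) = f*(1/52) + 1 = f/52 + 1 = 1 + f/52)
(0 + 0)*h(484, -159) = (0 + 0)*(1 + (1/52)*(-159)) = 0*(1 - 159/52) = 0*(-107/52) = 0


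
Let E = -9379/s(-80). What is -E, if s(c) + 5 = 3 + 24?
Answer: 9379/22 ≈ 426.32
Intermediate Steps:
s(c) = 22 (s(c) = -5 + (3 + 24) = -5 + 27 = 22)
E = -9379/22 ≈ -426.32
-E = -1*(-9379/22) = 9379/22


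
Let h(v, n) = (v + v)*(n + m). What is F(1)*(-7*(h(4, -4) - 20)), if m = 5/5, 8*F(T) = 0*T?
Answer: 0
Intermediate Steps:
F(T) = 0 (F(T) = (0*T)/8 = (⅛)*0 = 0)
m = 1 (m = 5*(⅕) = 1)
h(v, n) = 2*v*(1 + n) (h(v, n) = (v + v)*(n + 1) = (2*v)*(1 + n) = 2*v*(1 + n))
F(1)*(-7*(h(4, -4) - 20)) = 0*(-7*(2*4*(1 - 4) - 20)) = 0*(-7*(2*4*(-3) - 20)) = 0*(-7*(-24 - 20)) = 0*(-7*(-44)) = 0*(-1*(-308)) = 0*308 = 0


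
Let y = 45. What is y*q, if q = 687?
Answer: 30915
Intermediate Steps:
y*q = 45*687 = 30915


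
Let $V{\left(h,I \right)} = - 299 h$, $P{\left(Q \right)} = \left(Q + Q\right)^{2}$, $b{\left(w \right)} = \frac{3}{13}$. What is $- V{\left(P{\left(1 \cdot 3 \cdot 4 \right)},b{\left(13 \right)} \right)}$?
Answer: $172224$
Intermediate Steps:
$b{\left(w \right)} = \frac{3}{13}$ ($b{\left(w \right)} = 3 \cdot \frac{1}{13} = \frac{3}{13}$)
$P{\left(Q \right)} = 4 Q^{2}$ ($P{\left(Q \right)} = \left(2 Q\right)^{2} = 4 Q^{2}$)
$- V{\left(P{\left(1 \cdot 3 \cdot 4 \right)},b{\left(13 \right)} \right)} = - \left(-299\right) 4 \left(1 \cdot 3 \cdot 4\right)^{2} = - \left(-299\right) 4 \left(3 \cdot 4\right)^{2} = - \left(-299\right) 4 \cdot 12^{2} = - \left(-299\right) 4 \cdot 144 = - \left(-299\right) 576 = \left(-1\right) \left(-172224\right) = 172224$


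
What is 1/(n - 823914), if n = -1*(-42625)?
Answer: -1/781289 ≈ -1.2799e-6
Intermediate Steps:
n = 42625
1/(n - 823914) = 1/(42625 - 823914) = 1/(-781289) = -1/781289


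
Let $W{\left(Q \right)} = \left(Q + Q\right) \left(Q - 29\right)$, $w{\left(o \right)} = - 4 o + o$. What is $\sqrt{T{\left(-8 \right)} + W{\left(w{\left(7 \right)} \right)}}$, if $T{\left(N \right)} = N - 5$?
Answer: $\sqrt{2087} \approx 45.684$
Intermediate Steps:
$w{\left(o \right)} = - 3 o$
$T{\left(N \right)} = -5 + N$
$W{\left(Q \right)} = 2 Q \left(-29 + Q\right)$
$\sqrt{T{\left(-8 \right)} + W{\left(w{\left(7 \right)} \right)}} = \sqrt{\left(-5 - 8\right) + 2 \left(\left(-3\right) 7\right) \left(-29 - 21\right)} = \sqrt{-13 + 2 \left(-21\right) \left(-29 - 21\right)} = \sqrt{-13 + 2 \left(-21\right) \left(-50\right)} = \sqrt{-13 + 2100} = \sqrt{2087}$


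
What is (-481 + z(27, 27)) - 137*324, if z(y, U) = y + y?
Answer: -44815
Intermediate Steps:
z(y, U) = 2*y
(-481 + z(27, 27)) - 137*324 = (-481 + 2*27) - 137*324 = (-481 + 54) - 44388 = -427 - 44388 = -44815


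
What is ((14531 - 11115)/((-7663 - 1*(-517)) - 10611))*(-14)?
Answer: 47824/17757 ≈ 2.6932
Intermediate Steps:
((14531 - 11115)/((-7663 - 1*(-517)) - 10611))*(-14) = (3416/((-7663 + 517) - 10611))*(-14) = (3416/(-7146 - 10611))*(-14) = (3416/(-17757))*(-14) = (3416*(-1/17757))*(-14) = -3416/17757*(-14) = 47824/17757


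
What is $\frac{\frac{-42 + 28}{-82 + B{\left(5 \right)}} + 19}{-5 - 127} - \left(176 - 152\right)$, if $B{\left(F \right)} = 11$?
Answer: $- \frac{226291}{9372} \approx -24.145$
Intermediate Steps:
$\frac{\frac{-42 + 28}{-82 + B{\left(5 \right)}} + 19}{-5 - 127} - \left(176 - 152\right) = \frac{\frac{-42 + 28}{-82 + 11} + 19}{-5 - 127} - \left(176 - 152\right) = \frac{- \frac{14}{-71} + 19}{-132} - 24 = \left(\left(-14\right) \left(- \frac{1}{71}\right) + 19\right) \left(- \frac{1}{132}\right) - 24 = \left(\frac{14}{71} + 19\right) \left(- \frac{1}{132}\right) - 24 = \frac{1363}{71} \left(- \frac{1}{132}\right) - 24 = - \frac{1363}{9372} - 24 = - \frac{226291}{9372}$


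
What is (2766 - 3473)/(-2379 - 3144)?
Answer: 101/789 ≈ 0.12801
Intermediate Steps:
(2766 - 3473)/(-2379 - 3144) = -707/(-5523) = -707*(-1/5523) = 101/789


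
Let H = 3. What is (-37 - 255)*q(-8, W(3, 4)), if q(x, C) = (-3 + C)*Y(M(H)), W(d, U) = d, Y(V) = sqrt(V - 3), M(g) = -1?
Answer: 0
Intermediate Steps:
Y(V) = sqrt(-3 + V)
q(x, C) = 2*I*(-3 + C) (q(x, C) = (-3 + C)*sqrt(-3 - 1) = (-3 + C)*sqrt(-4) = (-3 + C)*(2*I) = 2*I*(-3 + C))
(-37 - 255)*q(-8, W(3, 4)) = (-37 - 255)*(2*I*(-3 + 3)) = -584*I*0 = -292*0 = 0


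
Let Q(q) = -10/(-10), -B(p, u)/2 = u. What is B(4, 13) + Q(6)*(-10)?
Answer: -36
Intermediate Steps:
B(p, u) = -2*u
Q(q) = 1 (Q(q) = -10*(-1/10) = 1)
B(4, 13) + Q(6)*(-10) = -2*13 + 1*(-10) = -26 - 10 = -36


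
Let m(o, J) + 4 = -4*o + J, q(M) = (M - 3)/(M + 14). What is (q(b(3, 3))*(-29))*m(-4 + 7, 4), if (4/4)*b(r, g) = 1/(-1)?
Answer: -1392/13 ≈ -107.08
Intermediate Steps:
b(r, g) = -1 (b(r, g) = 1/(-1) = -1)
q(M) = (-3 + M)/(14 + M)
m(o, J) = -4 + J - 4*o (m(o, J) = -4 + (-4*o + J) = -4 + (J - 4*o) = -4 + J - 4*o)
(q(b(3, 3))*(-29))*m(-4 + 7, 4) = (((-3 - 1)/(14 - 1))*(-29))*(-4 + 4 - 4*(-4 + 7)) = ((-4/13)*(-29))*(-4 + 4 - 4*3) = (((1/13)*(-4))*(-29))*(-4 + 4 - 12) = -4/13*(-29)*(-12) = (116/13)*(-12) = -1392/13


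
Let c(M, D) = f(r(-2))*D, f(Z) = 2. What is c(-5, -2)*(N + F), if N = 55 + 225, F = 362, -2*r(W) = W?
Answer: -2568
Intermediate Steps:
r(W) = -W/2
c(M, D) = 2*D
N = 280
c(-5, -2)*(N + F) = (2*(-2))*(280 + 362) = -4*642 = -2568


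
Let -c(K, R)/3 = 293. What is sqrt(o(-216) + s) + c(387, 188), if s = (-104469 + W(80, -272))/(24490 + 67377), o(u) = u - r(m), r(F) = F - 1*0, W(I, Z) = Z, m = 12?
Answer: -879 + I*sqrt(1933838658539)/91867 ≈ -879.0 + 15.137*I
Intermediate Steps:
r(F) = F (r(F) = F + 0 = F)
c(K, R) = -879 (c(K, R) = -3*293 = -879)
o(u) = -12 + u (o(u) = u - 1*12 = u - 12 = -12 + u)
s = -104741/91867 (s = (-104469 - 272)/(24490 + 67377) = -104741/91867 ≈ -1.1401)
sqrt(o(-216) + s) + c(387, 188) = sqrt((-12 - 216) - 104741/91867) - 879 = sqrt(-228 - 104741/91867) - 879 = sqrt(-21050417/91867) - 879 = I*sqrt(1933838658539)/91867 - 879 = -879 + I*sqrt(1933838658539)/91867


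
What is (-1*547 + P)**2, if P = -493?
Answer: 1081600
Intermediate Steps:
(-1*547 + P)**2 = (-1*547 - 493)**2 = (-547 - 493)**2 = (-1040)**2 = 1081600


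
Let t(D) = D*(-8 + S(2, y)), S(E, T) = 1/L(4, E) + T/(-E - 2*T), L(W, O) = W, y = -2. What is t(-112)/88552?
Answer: 245/22138 ≈ 0.011067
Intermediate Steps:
S(E, T) = 1/4 + T/(-E - 2*T)
t(D) = -35*D/4 (t(D) = D*(-8 + (2 - 2*(-2))/(4*(2 + 2*(-2)))) = D*(-8 + (2 + 4)/(4*(2 - 4))) = D*(-8 + (1/4)*6/(-2)) = D*(-8 + (1/4)*(-1/2)*6) = D*(-8 - 3/4) = D*(-35/4) = -35*D/4)
t(-112)/88552 = -35/4*(-112)/88552 = 980*(1/88552) = 245/22138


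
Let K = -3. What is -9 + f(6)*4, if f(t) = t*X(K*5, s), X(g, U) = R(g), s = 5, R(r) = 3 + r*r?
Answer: 5463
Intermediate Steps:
R(r) = 3 + r**2
X(g, U) = 3 + g**2
f(t) = 228*t (f(t) = t*(3 + (-3*5)**2) = t*(3 + (-15)**2) = t*(3 + 225) = t*228 = 228*t)
-9 + f(6)*4 = -9 + (228*6)*4 = -9 + 1368*4 = -9 + 5472 = 5463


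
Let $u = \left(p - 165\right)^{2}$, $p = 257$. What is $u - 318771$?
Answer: $-310307$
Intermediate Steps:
$u = 8464$ ($u = \left(257 - 165\right)^{2} = 92^{2} = 8464$)
$u - 318771 = 8464 - 318771 = -310307$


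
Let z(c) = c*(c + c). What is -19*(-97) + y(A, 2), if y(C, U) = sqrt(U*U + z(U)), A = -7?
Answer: 1843 + 2*sqrt(3) ≈ 1846.5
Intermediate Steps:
z(c) = 2*c**2 (z(c) = c*(2*c) = 2*c**2)
y(C, U) = sqrt(3)*sqrt(U**2) (y(C, U) = sqrt(U*U + 2*U**2) = sqrt(U**2 + 2*U**2) = sqrt(3*U**2) = sqrt(3)*sqrt(U**2))
-19*(-97) + y(A, 2) = -19*(-97) + sqrt(3)*sqrt(2**2) = 1843 + sqrt(3)*sqrt(4) = 1843 + sqrt(3)*2 = 1843 + 2*sqrt(3)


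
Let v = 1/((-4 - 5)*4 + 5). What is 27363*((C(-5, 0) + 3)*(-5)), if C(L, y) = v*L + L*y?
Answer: -13407870/31 ≈ -4.3251e+5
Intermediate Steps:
v = -1/31 (v = 1/(-9*4 + 5) = 1/(-36 + 5) = 1/(-31) = -1/31 ≈ -0.032258)
C(L, y) = -L/31 + L*y
27363*((C(-5, 0) + 3)*(-5)) = 27363*((-5*(-1/31 + 0) + 3)*(-5)) = 27363*((-5*(-1/31) + 3)*(-5)) = 27363*((5/31 + 3)*(-5)) = 27363*((98/31)*(-5)) = 27363*(-490/31) = -13407870/31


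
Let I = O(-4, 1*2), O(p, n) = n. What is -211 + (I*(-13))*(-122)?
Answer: 2961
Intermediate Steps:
I = 2 (I = 1*2 = 2)
-211 + (I*(-13))*(-122) = -211 + (2*(-13))*(-122) = -211 - 26*(-122) = -211 + 3172 = 2961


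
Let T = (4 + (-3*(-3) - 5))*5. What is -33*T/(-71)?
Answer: 1320/71 ≈ 18.592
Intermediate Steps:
T = 40 (T = (4 + (9 - 5))*5 = (4 + 4)*5 = 8*5 = 40)
-33*T/(-71) = -33*40/(-71) = -1320*(-1/71) = 1320/71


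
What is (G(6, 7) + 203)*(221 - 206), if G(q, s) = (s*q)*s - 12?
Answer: 7275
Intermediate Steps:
G(q, s) = -12 + q*s² (G(q, s) = (q*s)*s - 12 = q*s² - 12 = -12 + q*s²)
(G(6, 7) + 203)*(221 - 206) = ((-12 + 6*7²) + 203)*(221 - 206) = ((-12 + 6*49) + 203)*15 = ((-12 + 294) + 203)*15 = (282 + 203)*15 = 485*15 = 7275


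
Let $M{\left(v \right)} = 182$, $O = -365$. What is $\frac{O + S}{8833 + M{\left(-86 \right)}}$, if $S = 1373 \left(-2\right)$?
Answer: $- \frac{1037}{3005} \approx -0.34509$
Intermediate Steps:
$S = -2746$
$\frac{O + S}{8833 + M{\left(-86 \right)}} = \frac{-365 - 2746}{8833 + 182} = - \frac{3111}{9015} = \left(-3111\right) \frac{1}{9015} = - \frac{1037}{3005}$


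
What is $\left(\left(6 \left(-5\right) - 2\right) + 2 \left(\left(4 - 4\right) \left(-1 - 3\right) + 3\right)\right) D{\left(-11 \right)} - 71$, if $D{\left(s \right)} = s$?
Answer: $215$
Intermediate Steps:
$\left(\left(6 \left(-5\right) - 2\right) + 2 \left(\left(4 - 4\right) \left(-1 - 3\right) + 3\right)\right) D{\left(-11 \right)} - 71 = \left(\left(6 \left(-5\right) - 2\right) + 2 \left(\left(4 - 4\right) \left(-1 - 3\right) + 3\right)\right) \left(-11\right) - 71 = \left(\left(-30 - 2\right) + 2 \left(0 \left(-4\right) + 3\right)\right) \left(-11\right) - 71 = \left(-32 + 2 \left(0 + 3\right)\right) \left(-11\right) - 71 = \left(-32 + 2 \cdot 3\right) \left(-11\right) - 71 = \left(-32 + 6\right) \left(-11\right) - 71 = \left(-26\right) \left(-11\right) - 71 = 286 - 71 = 215$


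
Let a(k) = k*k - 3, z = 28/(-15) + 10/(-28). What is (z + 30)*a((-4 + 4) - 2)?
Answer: 5833/210 ≈ 27.776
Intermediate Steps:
z = -467/210 (z = 28*(-1/15) + 10*(-1/28) = -28/15 - 5/14 = -467/210 ≈ -2.2238)
a(k) = -3 + k² (a(k) = k² - 3 = -3 + k²)
(z + 30)*a((-4 + 4) - 2) = (-467/210 + 30)*(-3 + ((-4 + 4) - 2)²) = 5833*(-3 + (0 - 2)²)/210 = 5833*(-3 + (-2)²)/210 = 5833*(-3 + 4)/210 = (5833/210)*1 = 5833/210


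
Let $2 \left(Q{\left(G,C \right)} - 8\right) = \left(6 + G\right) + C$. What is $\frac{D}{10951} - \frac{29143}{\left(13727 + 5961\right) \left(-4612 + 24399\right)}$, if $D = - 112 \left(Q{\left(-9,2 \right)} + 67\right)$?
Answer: $- \frac{69167269231}{90768984248} \approx -0.76201$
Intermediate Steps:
$Q{\left(G,C \right)} = 11 + \frac{C}{2} + \frac{G}{2}$ ($Q{\left(G,C \right)} = 8 + \frac{\left(6 + G\right) + C}{2} = 8 + \frac{6 + C + G}{2} = 8 + \left(3 + \frac{C}{2} + \frac{G}{2}\right) = 11 + \frac{C}{2} + \frac{G}{2}$)
$D = -8344$ ($D = - 112 \left(\left(11 + \frac{1}{2} \cdot 2 + \frac{1}{2} \left(-9\right)\right) + 67\right) = - 112 \left(\left(11 + 1 - \frac{9}{2}\right) + 67\right) = - 112 \left(\frac{15}{2} + 67\right) = \left(-112\right) \frac{149}{2} = -8344$)
$\frac{D}{10951} - \frac{29143}{\left(13727 + 5961\right) \left(-4612 + 24399\right)} = - \frac{8344}{10951} - \frac{29143}{\left(13727 + 5961\right) \left(-4612 + 24399\right)} = \left(-8344\right) \frac{1}{10951} - \frac{29143}{19688 \cdot 19787} = - \frac{8344}{10951} - \frac{29143}{389566456} = - \frac{69167269231}{90768984248}$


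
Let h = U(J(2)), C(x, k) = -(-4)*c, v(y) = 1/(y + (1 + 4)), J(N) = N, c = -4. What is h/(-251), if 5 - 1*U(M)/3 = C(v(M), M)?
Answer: -63/251 ≈ -0.25100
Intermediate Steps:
v(y) = 1/(5 + y) (v(y) = 1/(y + 5) = 1/(5 + y))
C(x, k) = -16 (C(x, k) = -(-4)*(-4) = -1*16 = -16)
U(M) = 63 (U(M) = 15 - 3*(-16) = 15 + 48 = 63)
h = 63
h/(-251) = 63/(-251) = 63*(-1/251) = -63/251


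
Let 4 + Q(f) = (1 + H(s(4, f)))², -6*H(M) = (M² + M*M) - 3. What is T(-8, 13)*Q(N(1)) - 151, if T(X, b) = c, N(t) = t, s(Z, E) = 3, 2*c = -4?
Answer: -295/2 ≈ -147.50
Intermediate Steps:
c = -2 (c = (½)*(-4) = -2)
H(M) = ½ - M²/3 (H(M) = -((M² + M*M) - 3)/6 = -((M² + M²) - 3)/6 = -(2*M² - 3)/6 = -(-3 + 2*M²)/6 = ½ - M²/3)
Q(f) = -7/4 (Q(f) = -4 + (1 + (½ - ⅓*3²))² = -4 + (1 + (½ - ⅓*9))² = -4 + (1 + (½ - 3))² = -4 + (1 - 5/2)² = -4 + (-3/2)² = -4 + 9/4 = -7/4)
T(X, b) = -2
T(-8, 13)*Q(N(1)) - 151 = -2*(-7/4) - 151 = 7/2 - 151 = -295/2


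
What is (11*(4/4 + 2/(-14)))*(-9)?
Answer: -594/7 ≈ -84.857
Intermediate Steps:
(11*(4/4 + 2/(-14)))*(-9) = (11*(4*(¼) + 2*(-1/14)))*(-9) = (11*(1 - ⅐))*(-9) = (11*(6/7))*(-9) = (66/7)*(-9) = -594/7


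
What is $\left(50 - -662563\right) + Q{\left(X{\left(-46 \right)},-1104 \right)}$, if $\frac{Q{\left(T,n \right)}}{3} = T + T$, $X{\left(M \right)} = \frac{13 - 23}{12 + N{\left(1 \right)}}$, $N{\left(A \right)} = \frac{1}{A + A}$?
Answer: $\frac{3313041}{5} \approx 6.6261 \cdot 10^{5}$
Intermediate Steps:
$N{\left(A \right)} = \frac{1}{2 A}$
$X{\left(M \right)} = - \frac{4}{5}$ ($X{\left(M \right)} = \frac{13 - 23}{12 + \frac{1}{2 \cdot 1}} = - \frac{10}{12 + \frac{1}{2} \cdot 1} = - \frac{10}{12 + \frac{1}{2}} = - \frac{10}{\frac{25}{2}} = \left(-10\right) \frac{2}{25} = - \frac{4}{5}$)
$Q{\left(T,n \right)} = 6 T$ ($Q{\left(T,n \right)} = 3 \left(T + T\right) = 3 \cdot 2 T = 6 T$)
$\left(50 - -662563\right) + Q{\left(X{\left(-46 \right)},-1104 \right)} = \left(50 - -662563\right) + 6 \left(- \frac{4}{5}\right) = \left(50 + 662563\right) - \frac{24}{5} = 662613 - \frac{24}{5} = \frac{3313041}{5}$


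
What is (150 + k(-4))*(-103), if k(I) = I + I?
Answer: -14626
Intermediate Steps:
k(I) = 2*I
(150 + k(-4))*(-103) = (150 + 2*(-4))*(-103) = (150 - 8)*(-103) = 142*(-103) = -14626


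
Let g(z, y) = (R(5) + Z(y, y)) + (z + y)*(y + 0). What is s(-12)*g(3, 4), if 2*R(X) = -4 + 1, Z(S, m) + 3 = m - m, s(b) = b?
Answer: -282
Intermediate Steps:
Z(S, m) = -3 (Z(S, m) = -3 + (m - m) = -3 + 0 = -3)
R(X) = -3/2 (R(X) = (-4 + 1)/2 = (½)*(-3) = -3/2)
g(z, y) = -9/2 + y*(y + z) (g(z, y) = (-3/2 - 3) + (z + y)*(y + 0) = -9/2 + (y + z)*y = -9/2 + y*(y + z))
s(-12)*g(3, 4) = -12*(-9/2 + 4² + 4*3) = -12*(-9/2 + 16 + 12) = -12*47/2 = -282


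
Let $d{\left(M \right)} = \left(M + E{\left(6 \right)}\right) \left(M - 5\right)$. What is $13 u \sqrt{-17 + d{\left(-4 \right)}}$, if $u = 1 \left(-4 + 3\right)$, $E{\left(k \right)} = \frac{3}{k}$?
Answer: $- \frac{13 \sqrt{58}}{2} \approx -49.503$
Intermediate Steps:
$d{\left(M \right)} = \left(\frac{1}{2} + M\right) \left(-5 + M\right)$ ($d{\left(M \right)} = \left(M + \frac{3}{6}\right) \left(M - 5\right) = \left(M + 3 \cdot \frac{1}{6}\right) \left(-5 + M\right) = \left(M + \frac{1}{2}\right) \left(-5 + M\right) = \left(\frac{1}{2} + M\right) \left(-5 + M\right)$)
$u = -1$ ($u = 1 \left(-1\right) = -1$)
$13 u \sqrt{-17 + d{\left(-4 \right)}} = 13 \left(-1\right) \sqrt{-17 - \left(- \frac{31}{2} - 16\right)} = - 13 \sqrt{-17 + \left(- \frac{5}{2} + 16 + 18\right)} = - 13 \sqrt{-17 + \frac{63}{2}} = - 13 \sqrt{\frac{29}{2}} = - 13 \frac{\sqrt{58}}{2} = - \frac{13 \sqrt{58}}{2}$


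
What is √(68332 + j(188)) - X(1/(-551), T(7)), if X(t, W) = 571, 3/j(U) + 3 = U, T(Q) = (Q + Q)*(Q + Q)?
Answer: -571 + √2338663255/185 ≈ -309.60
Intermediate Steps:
T(Q) = 4*Q² (T(Q) = (2*Q)*(2*Q) = 4*Q²)
j(U) = 3/(-3 + U)
√(68332 + j(188)) - X(1/(-551), T(7)) = √(68332 + 3/(-3 + 188)) - 1*571 = √(68332 + 3/185) - 571 = √(12641423/185) - 571 = √2338663255/185 - 571 = -571 + √2338663255/185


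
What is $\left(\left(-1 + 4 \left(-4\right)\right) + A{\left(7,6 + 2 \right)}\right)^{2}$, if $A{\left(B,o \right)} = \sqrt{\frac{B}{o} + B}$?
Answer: $\frac{2375}{8} - \frac{51 \sqrt{14}}{2} \approx 201.46$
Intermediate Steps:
$A{\left(B,o \right)} = \sqrt{B + \frac{B}{o}}$
$\left(\left(-1 + 4 \left(-4\right)\right) + A{\left(7,6 + 2 \right)}\right)^{2} = \left(\left(-1 + 4 \left(-4\right)\right) + \sqrt{7 + \frac{7}{6 + 2}}\right)^{2} = \left(\left(-1 - 16\right) + \sqrt{7 + \frac{7}{8}}\right)^{2} = \left(-17 + \sqrt{7 + 7 \cdot \frac{1}{8}}\right)^{2} = \left(-17 + \sqrt{7 + \frac{7}{8}}\right)^{2} = \left(-17 + \sqrt{\frac{63}{8}}\right)^{2} = \left(-17 + \frac{3 \sqrt{14}}{4}\right)^{2}$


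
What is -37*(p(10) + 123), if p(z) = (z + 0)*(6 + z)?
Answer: -10471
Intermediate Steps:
p(z) = z*(6 + z)
-37*(p(10) + 123) = -37*(10*(6 + 10) + 123) = -37*(10*16 + 123) = -37*(160 + 123) = -37*283 = -10471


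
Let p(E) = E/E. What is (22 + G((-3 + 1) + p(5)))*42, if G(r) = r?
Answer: 882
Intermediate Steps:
p(E) = 1
(22 + G((-3 + 1) + p(5)))*42 = (22 + ((-3 + 1) + 1))*42 = (22 + (-2 + 1))*42 = (22 - 1)*42 = 21*42 = 882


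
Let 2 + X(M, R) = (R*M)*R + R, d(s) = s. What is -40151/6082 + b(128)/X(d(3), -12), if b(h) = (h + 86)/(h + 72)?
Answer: -838830513/127113800 ≈ -6.5991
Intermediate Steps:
b(h) = (86 + h)/(72 + h)
X(M, R) = -2 + R + M*R² (X(M, R) = -2 + ((R*M)*R + R) = -2 + ((M*R)*R + R) = -2 + (M*R² + R) = -2 + (R + M*R²) = -2 + R + M*R²)
-40151/6082 + b(128)/X(d(3), -12) = -40151/6082 + ((86 + 128)/(72 + 128))/(-2 - 12 + 3*(-12)²) = -40151*1/6082 + (214/200)/(-2 - 12 + 3*144) = -40151/6082 + ((1/200)*214)/(-2 - 12 + 432) = -40151/6082 + (107/100)/418 = -40151/6082 + (107/100)*(1/418) = -40151/6082 + 107/41800 = -838830513/127113800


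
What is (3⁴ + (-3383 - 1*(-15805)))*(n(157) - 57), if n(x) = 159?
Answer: 1275306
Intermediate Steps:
(3⁴ + (-3383 - 1*(-15805)))*(n(157) - 57) = (3⁴ + (-3383 - 1*(-15805)))*(159 - 57) = (81 + (-3383 + 15805))*102 = (81 + 12422)*102 = 12503*102 = 1275306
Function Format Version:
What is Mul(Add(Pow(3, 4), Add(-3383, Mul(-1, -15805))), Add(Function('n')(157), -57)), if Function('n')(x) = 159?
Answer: 1275306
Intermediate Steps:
Mul(Add(Pow(3, 4), Add(-3383, Mul(-1, -15805))), Add(Function('n')(157), -57)) = Mul(Add(Pow(3, 4), Add(-3383, Mul(-1, -15805))), Add(159, -57)) = Mul(Add(81, Add(-3383, 15805)), 102) = Mul(Add(81, 12422), 102) = Mul(12503, 102) = 1275306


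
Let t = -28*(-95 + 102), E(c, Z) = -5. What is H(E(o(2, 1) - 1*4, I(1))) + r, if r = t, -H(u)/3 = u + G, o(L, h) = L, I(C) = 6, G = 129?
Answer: -568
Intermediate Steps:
t = -196 (t = -28*7 = -196)
H(u) = -387 - 3*u (H(u) = -3*(u + 129) = -3*(129 + u) = -387 - 3*u)
r = -196
H(E(o(2, 1) - 1*4, I(1))) + r = (-387 - 3*(-5)) - 196 = (-387 + 15) - 196 = -372 - 196 = -568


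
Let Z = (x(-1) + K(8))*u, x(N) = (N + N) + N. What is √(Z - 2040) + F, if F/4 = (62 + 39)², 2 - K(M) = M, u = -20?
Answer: 40804 + 2*I*√465 ≈ 40804.0 + 43.128*I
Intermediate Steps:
K(M) = 2 - M
x(N) = 3*N (x(N) = 2*N + N = 3*N)
Z = 180 (Z = (3*(-1) + (2 - 1*8))*(-20) = (-3 + (2 - 8))*(-20) = (-3 - 6)*(-20) = -9*(-20) = 180)
F = 40804 (F = 4*(62 + 39)² = 4*101² = 4*10201 = 40804)
√(Z - 2040) + F = √(180 - 2040) + 40804 = √(-1860) + 40804 = 2*I*√465 + 40804 = 40804 + 2*I*√465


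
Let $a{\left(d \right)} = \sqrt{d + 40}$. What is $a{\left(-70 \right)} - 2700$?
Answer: $-2700 + i \sqrt{30} \approx -2700.0 + 5.4772 i$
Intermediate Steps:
$a{\left(d \right)} = \sqrt{40 + d}$
$a{\left(-70 \right)} - 2700 = \sqrt{40 - 70} - 2700 = \sqrt{-30} - 2700 = i \sqrt{30} - 2700 = -2700 + i \sqrt{30}$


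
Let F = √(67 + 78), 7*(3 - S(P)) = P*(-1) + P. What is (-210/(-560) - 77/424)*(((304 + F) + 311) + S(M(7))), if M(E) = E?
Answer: 12669/106 + 41*√145/212 ≈ 121.85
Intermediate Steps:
S(P) = 3 (S(P) = 3 - (P*(-1) + P)/7 = 3 - (-P + P)/7 = 3 - ⅐*0 = 3 + 0 = 3)
F = √145 ≈ 12.042
(-210/(-560) - 77/424)*(((304 + F) + 311) + S(M(7))) = (-210/(-560) - 77/424)*(((304 + √145) + 311) + 3) = (-210*(-1/560) - 77*1/424)*((615 + √145) + 3) = (3/8 - 77/424)*(618 + √145) = 41*(618 + √145)/212 = 12669/106 + 41*√145/212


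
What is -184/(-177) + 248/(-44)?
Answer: -8950/1947 ≈ -4.5968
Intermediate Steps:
-184/(-177) + 248/(-44) = -184*(-1/177) + 248*(-1/44) = 184/177 - 62/11 = -8950/1947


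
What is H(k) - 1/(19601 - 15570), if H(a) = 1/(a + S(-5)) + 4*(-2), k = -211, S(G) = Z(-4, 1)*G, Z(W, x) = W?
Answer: -6163590/769921 ≈ -8.0055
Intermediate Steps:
S(G) = -4*G
H(a) = -8 + 1/(20 + a) (H(a) = 1/(a - 4*(-5)) + 4*(-2) = 1/(a + 20) - 8 = 1/(20 + a) - 8 = -8 + 1/(20 + a))
H(k) - 1/(19601 - 15570) = (-159 - 8*(-211))/(20 - 211) - 1/(19601 - 15570) = (-159 + 1688)/(-191) - 1/4031 = -1/191*1529 - 1*1/4031 = -1529/191 - 1/4031 = -6163590/769921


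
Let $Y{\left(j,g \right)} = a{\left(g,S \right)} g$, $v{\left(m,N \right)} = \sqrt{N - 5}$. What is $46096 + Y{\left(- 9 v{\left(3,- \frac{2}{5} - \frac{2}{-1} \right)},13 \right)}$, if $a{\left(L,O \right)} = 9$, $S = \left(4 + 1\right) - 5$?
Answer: $46213$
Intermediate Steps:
$S = 0$ ($S = 5 - 5 = 0$)
$v{\left(m,N \right)} = \sqrt{-5 + N}$
$Y{\left(j,g \right)} = 9 g$
$46096 + Y{\left(- 9 v{\left(3,- \frac{2}{5} - \frac{2}{-1} \right)},13 \right)} = 46096 + 9 \cdot 13 = 46096 + 117 = 46213$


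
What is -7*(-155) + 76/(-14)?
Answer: 7557/7 ≈ 1079.6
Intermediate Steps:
-7*(-155) + 76/(-14) = 1085 + 76*(-1/14) = 1085 - 38/7 = 7557/7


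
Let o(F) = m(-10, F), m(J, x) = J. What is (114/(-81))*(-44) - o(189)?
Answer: 1942/27 ≈ 71.926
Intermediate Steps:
o(F) = -10
(114/(-81))*(-44) - o(189) = (114/(-81))*(-44) - 1*(-10) = (114*(-1/81))*(-44) + 10 = -38/27*(-44) + 10 = 1672/27 + 10 = 1942/27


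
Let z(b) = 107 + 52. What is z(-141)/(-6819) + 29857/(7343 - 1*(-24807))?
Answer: 66161011/73076950 ≈ 0.90536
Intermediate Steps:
z(b) = 159
z(-141)/(-6819) + 29857/(7343 - 1*(-24807)) = 159/(-6819) + 29857/(7343 - 1*(-24807)) = 159*(-1/6819) + 29857/(7343 + 24807) = -53/2273 + 29857/32150 = 66161011/73076950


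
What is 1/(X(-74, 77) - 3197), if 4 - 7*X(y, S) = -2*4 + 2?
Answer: -7/22369 ≈ -0.00031293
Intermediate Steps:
X(y, S) = 10/7 (X(y, S) = 4/7 - (-2*4 + 2)/7 = 4/7 - (-8 + 2)/7 = 4/7 - ⅐*(-6) = 4/7 + 6/7 = 10/7)
1/(X(-74, 77) - 3197) = 1/(10/7 - 3197) = 1/(-22369/7) = -7/22369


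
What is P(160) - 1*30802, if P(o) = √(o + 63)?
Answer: -30802 + √223 ≈ -30787.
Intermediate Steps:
P(o) = √(63 + o)
P(160) - 1*30802 = √(63 + 160) - 1*30802 = √223 - 30802 = -30802 + √223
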